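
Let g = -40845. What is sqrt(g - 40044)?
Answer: I*sqrt(80889) ≈ 284.41*I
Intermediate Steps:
sqrt(g - 40044) = sqrt(-40845 - 40044) = sqrt(-80889) = I*sqrt(80889)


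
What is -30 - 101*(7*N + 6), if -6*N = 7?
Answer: 1133/6 ≈ 188.83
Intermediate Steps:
N = -7/6 (N = -⅙*7 = -7/6 ≈ -1.1667)
-30 - 101*(7*N + 6) = -30 - 101*(7*(-7/6) + 6) = -30 - 101*(-49/6 + 6) = -30 - 101*(-13/6) = -30 + 1313/6 = 1133/6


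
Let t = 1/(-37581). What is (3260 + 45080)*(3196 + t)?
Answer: 5806063017500/37581 ≈ 1.5449e+8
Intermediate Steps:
t = -1/37581 ≈ -2.6609e-5
(3260 + 45080)*(3196 + t) = (3260 + 45080)*(3196 - 1/37581) = 48340*(120108875/37581) = 5806063017500/37581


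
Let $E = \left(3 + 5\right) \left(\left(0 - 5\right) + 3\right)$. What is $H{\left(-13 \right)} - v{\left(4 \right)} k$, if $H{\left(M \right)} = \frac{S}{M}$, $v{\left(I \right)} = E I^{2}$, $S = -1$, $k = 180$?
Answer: $\frac{599041}{13} \approx 46080.0$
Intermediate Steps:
$E = -16$ ($E = 8 \left(\left(0 - 5\right) + 3\right) = 8 \left(-5 + 3\right) = 8 \left(-2\right) = -16$)
$v{\left(I \right)} = - 16 I^{2}$
$H{\left(M \right)} = - \frac{1}{M}$
$H{\left(-13 \right)} - v{\left(4 \right)} k = - \frac{1}{-13} - - 16 \cdot 4^{2} \cdot 180 = \left(-1\right) \left(- \frac{1}{13}\right) - \left(-16\right) 16 \cdot 180 = \frac{1}{13} - \left(-256\right) 180 = \frac{1}{13} - -46080 = \frac{1}{13} + 46080 = \frac{599041}{13}$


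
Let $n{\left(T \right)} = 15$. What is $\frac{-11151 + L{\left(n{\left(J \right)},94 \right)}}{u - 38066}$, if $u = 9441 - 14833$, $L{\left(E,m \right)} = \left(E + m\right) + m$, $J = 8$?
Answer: $\frac{5474}{21729} \approx 0.25192$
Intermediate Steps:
$L{\left(E,m \right)} = E + 2 m$
$u = -5392$ ($u = 9441 - 14833 = -5392$)
$\frac{-11151 + L{\left(n{\left(J \right)},94 \right)}}{u - 38066} = \frac{-11151 + \left(15 + 2 \cdot 94\right)}{-5392 - 38066} = \frac{-11151 + \left(15 + 188\right)}{-43458} = \left(-11151 + 203\right) \left(- \frac{1}{43458}\right) = \left(-10948\right) \left(- \frac{1}{43458}\right) = \frac{5474}{21729}$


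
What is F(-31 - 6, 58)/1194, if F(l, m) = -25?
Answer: -25/1194 ≈ -0.020938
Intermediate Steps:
F(-31 - 6, 58)/1194 = -25/1194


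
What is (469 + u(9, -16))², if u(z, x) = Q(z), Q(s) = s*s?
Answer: 302500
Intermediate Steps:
Q(s) = s²
u(z, x) = z²
(469 + u(9, -16))² = (469 + 9²)² = (469 + 81)² = 550² = 302500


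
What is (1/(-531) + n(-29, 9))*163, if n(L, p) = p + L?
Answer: -1731223/531 ≈ -3260.3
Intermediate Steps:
n(L, p) = L + p
(1/(-531) + n(-29, 9))*163 = (1/(-531) + (-29 + 9))*163 = (-1/531 - 20)*163 = -10621/531*163 = -1731223/531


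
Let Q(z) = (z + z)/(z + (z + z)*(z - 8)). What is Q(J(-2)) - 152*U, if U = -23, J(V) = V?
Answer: 66422/19 ≈ 3495.9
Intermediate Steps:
Q(z) = 2*z/(z + 2*z*(-8 + z)) (Q(z) = (2*z)/(z + (2*z)*(-8 + z)) = (2*z)/(z + 2*z*(-8 + z)) = 2*z/(z + 2*z*(-8 + z)))
Q(J(-2)) - 152*U = 2/(-15 + 2*(-2)) - 152*(-23) = 2/(-15 - 4) + 3496 = 2/(-19) + 3496 = 2*(-1/19) + 3496 = -2/19 + 3496 = 66422/19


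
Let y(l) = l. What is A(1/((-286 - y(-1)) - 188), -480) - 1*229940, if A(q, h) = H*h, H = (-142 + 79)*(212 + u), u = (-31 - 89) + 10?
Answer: 2854540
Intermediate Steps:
u = -110 (u = -120 + 10 = -110)
H = -6426 (H = (-142 + 79)*(212 - 110) = -63*102 = -6426)
A(q, h) = -6426*h
A(1/((-286 - y(-1)) - 188), -480) - 1*229940 = -6426*(-480) - 1*229940 = 3084480 - 229940 = 2854540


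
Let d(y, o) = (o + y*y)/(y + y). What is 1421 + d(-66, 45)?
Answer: 61057/44 ≈ 1387.7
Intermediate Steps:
d(y, o) = (o + y**2)/(2*y) (d(y, o) = (o + y**2)/((2*y)) = (o + y**2)*(1/(2*y)) = (o + y**2)/(2*y))
1421 + d(-66, 45) = 1421 + (1/2)*(45 + (-66)**2)/(-66) = 1421 + (1/2)*(-1/66)*(45 + 4356) = 1421 + (1/2)*(-1/66)*4401 = 1421 - 1467/44 = 61057/44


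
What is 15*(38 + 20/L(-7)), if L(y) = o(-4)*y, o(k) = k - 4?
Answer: 8055/14 ≈ 575.36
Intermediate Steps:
o(k) = -4 + k
L(y) = -8*y (L(y) = (-4 - 4)*y = -8*y)
15*(38 + 20/L(-7)) = 15*(38 + 20/((-8*(-7)))) = 15*(38 + 20/56) = 15*(38 + 20*(1/56)) = 15*(38 + 5/14) = 15*(537/14) = 8055/14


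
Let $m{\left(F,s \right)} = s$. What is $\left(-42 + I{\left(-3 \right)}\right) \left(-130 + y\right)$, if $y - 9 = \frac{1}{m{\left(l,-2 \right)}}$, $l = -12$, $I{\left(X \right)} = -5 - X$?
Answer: $5346$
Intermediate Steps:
$y = \frac{17}{2}$ ($y = 9 + \frac{1}{-2} = 9 - \frac{1}{2} = \frac{17}{2} \approx 8.5$)
$\left(-42 + I{\left(-3 \right)}\right) \left(-130 + y\right) = \left(-42 - 2\right) \left(-130 + \frac{17}{2}\right) = \left(-42 + \left(-5 + 3\right)\right) \left(- \frac{243}{2}\right) = \left(-42 - 2\right) \left(- \frac{243}{2}\right) = \left(-44\right) \left(- \frac{243}{2}\right) = 5346$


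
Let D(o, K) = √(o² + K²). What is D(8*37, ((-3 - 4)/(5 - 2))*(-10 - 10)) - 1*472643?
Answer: -472643 + 4*√50509/3 ≈ -4.7234e+5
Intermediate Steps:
D(o, K) = √(K² + o²)
D(8*37, ((-3 - 4)/(5 - 2))*(-10 - 10)) - 1*472643 = √((((-3 - 4)/(5 - 2))*(-10 - 10))² + (8*37)²) - 1*472643 = √((-7/3*(-20))² + 296²) - 472643 = √((-7*⅓*(-20))² + 87616) - 472643 = √((-7/3*(-20))² + 87616) - 472643 = √((140/3)² + 87616) - 472643 = √(19600/9 + 87616) - 472643 = √(808144/9) - 472643 = 4*√50509/3 - 472643 = -472643 + 4*√50509/3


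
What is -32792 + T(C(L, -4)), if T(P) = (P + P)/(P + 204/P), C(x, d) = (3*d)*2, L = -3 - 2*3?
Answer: -2131384/65 ≈ -32791.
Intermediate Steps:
L = -9 (L = -3 - 6 = -9)
C(x, d) = 6*d
T(P) = 2*P/(P + 204/P) (T(P) = (2*P)/(P + 204/P) = 2*P/(P + 204/P))
-32792 + T(C(L, -4)) = -32792 + 2*(6*(-4))²/(204 + (6*(-4))²) = -32792 + 2*(-24)²/(204 + (-24)²) = -32792 + 2*576/(204 + 576) = -32792 + 2*576/780 = -32792 + 2*576*(1/780) = -32792 + 96/65 = -2131384/65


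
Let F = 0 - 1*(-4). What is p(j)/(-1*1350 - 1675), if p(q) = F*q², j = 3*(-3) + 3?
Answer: -144/3025 ≈ -0.047603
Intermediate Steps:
F = 4 (F = 0 + 4 = 4)
j = -6 (j = -9 + 3 = -6)
p(q) = 4*q²
p(j)/(-1*1350 - 1675) = (4*(-6)²)/(-1*1350 - 1675) = (4*36)/(-1350 - 1675) = 144/(-3025) = 144*(-1/3025) = -144/3025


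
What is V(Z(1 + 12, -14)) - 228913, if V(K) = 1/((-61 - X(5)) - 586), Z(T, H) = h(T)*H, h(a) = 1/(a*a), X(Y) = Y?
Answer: -149251277/652 ≈ -2.2891e+5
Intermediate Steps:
h(a) = a⁻² (h(a) = 1/(a²) = a⁻²)
Z(T, H) = H/T²
V(K) = -1/652 (V(K) = 1/((-61 - 1*5) - 586) = 1/((-61 - 5) - 586) = 1/(-66 - 586) = 1/(-652) = -1/652)
V(Z(1 + 12, -14)) - 228913 = -1/652 - 228913 = -149251277/652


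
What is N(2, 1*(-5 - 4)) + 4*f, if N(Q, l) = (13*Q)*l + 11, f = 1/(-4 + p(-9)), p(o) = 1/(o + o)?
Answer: -16351/73 ≈ -223.99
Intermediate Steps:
p(o) = 1/(2*o)
f = -18/73 (f = 1/(-4 + (½)/(-9)) = 1/(-4 + (½)*(-⅑)) = 1/(-4 - 1/18) = 1/(-73/18) = -18/73 ≈ -0.24658)
N(Q, l) = 11 + 13*Q*l (N(Q, l) = 13*Q*l + 11 = 11 + 13*Q*l)
N(2, 1*(-5 - 4)) + 4*f = (11 + 13*2*(1*(-5 - 4))) + 4*(-18/73) = (11 + 13*2*(1*(-9))) - 72/73 = (11 + 13*2*(-9)) - 72/73 = (11 - 234) - 72/73 = -223 - 72/73 = -16351/73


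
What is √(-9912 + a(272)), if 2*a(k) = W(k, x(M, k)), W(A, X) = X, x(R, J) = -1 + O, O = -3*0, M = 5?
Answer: 5*I*√1586/2 ≈ 99.562*I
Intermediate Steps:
O = 0
x(R, J) = -1 (x(R, J) = -1 + 0 = -1)
a(k) = -½ (a(k) = (½)*(-1) = -½)
√(-9912 + a(272)) = √(-9912 - ½) = √(-19825/2) = 5*I*√1586/2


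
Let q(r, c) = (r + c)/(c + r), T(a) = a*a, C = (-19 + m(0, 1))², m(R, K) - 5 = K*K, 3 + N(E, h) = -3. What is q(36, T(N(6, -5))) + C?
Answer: 170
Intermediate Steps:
N(E, h) = -6 (N(E, h) = -3 - 3 = -6)
m(R, K) = 5 + K² (m(R, K) = 5 + K*K = 5 + K²)
C = 169 (C = (-19 + (5 + 1²))² = (-19 + (5 + 1))² = (-19 + 6)² = (-13)² = 169)
T(a) = a²
q(r, c) = 1 (q(r, c) = (c + r)/(c + r) = 1)
q(36, T(N(6, -5))) + C = 1 + 169 = 170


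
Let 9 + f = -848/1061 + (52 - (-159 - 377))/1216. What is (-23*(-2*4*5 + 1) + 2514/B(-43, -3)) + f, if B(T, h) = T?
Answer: 11500766005/13869392 ≈ 829.22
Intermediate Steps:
f = -3004721/322544 (f = -9 + (-848/1061 + (52 - (-159 - 377))/1216) = -9 + (-848*1/1061 + (52 - 1*(-536))*(1/1216)) = -9 + (-848/1061 + (52 + 536)*(1/1216)) = -9 + (-848/1061 + 588*(1/1216)) = -9 + (-848/1061 + 147/304) = -9 - 101825/322544 = -3004721/322544 ≈ -9.3157)
(-23*(-2*4*5 + 1) + 2514/B(-43, -3)) + f = (-23*(-2*4*5 + 1) + 2514/(-43)) - 3004721/322544 = (-23*(-8*5 + 1) + 2514*(-1/43)) - 3004721/322544 = (-23*(-40 + 1) - 2514/43) - 3004721/322544 = (-23*(-39) - 2514/43) - 3004721/322544 = (897 - 2514/43) - 3004721/322544 = 36057/43 - 3004721/322544 = 11500766005/13869392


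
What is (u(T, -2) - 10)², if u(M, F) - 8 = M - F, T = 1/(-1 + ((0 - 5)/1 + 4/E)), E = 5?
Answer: 25/676 ≈ 0.036982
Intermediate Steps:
T = -5/26 (T = 1/(-1 + ((0 - 5)/1 + 4/5)) = 1/(-1 + (-5*1 + 4*(⅕))) = 1/(-1 + (-5 + ⅘)) = 1/(-1 - 21/5) = 1/(-26/5) = -5/26 ≈ -0.19231)
u(M, F) = 8 + M - F (u(M, F) = 8 + (M - F) = 8 + M - F)
(u(T, -2) - 10)² = ((8 - 5/26 - 1*(-2)) - 10)² = ((8 - 5/26 + 2) - 10)² = (255/26 - 10)² = (-5/26)² = 25/676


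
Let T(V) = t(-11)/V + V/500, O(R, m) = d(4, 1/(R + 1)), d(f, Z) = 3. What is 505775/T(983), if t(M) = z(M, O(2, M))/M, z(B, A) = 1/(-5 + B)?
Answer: 10937890150000/42516841 ≈ 2.5726e+5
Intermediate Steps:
O(R, m) = 3
t(M) = 1/(M*(-5 + M)) (t(M) = 1/((-5 + M)*M) = 1/(M*(-5 + M)))
T(V) = 1/(176*V) + V/500 (T(V) = (1/((-11)*(-5 - 11)))/V + V/500 = (-1/11/(-16))/V + V*(1/500) = (-1/11*(-1/16))/V + V/500 = 1/(176*V) + V/500)
505775/T(983) = 505775/((1/176)/983 + (1/500)*983) = 505775/((1/176)*(1/983) + 983/500) = 505775/(1/173008 + 983/500) = 505775/(42516841/21626000) = 505775*(21626000/42516841) = 10937890150000/42516841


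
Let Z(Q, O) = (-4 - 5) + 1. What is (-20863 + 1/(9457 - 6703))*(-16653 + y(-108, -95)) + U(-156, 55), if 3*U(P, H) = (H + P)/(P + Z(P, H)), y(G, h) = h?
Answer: 78907355970895/225828 ≈ 3.4941e+8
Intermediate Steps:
Z(Q, O) = -8 (Z(Q, O) = -9 + 1 = -8)
U(P, H) = (H + P)/(3*(-8 + P)) (U(P, H) = ((H + P)/(P - 8))/3 = ((H + P)/(-8 + P))/3 = (H + P)/(3*(-8 + P)))
(-20863 + 1/(9457 - 6703))*(-16653 + y(-108, -95)) + U(-156, 55) = (-20863 + 1/(9457 - 6703))*(-16653 - 95) + (55 - 156)/(3*(-8 - 156)) = (-20863 + 1/2754)*(-16748) + (⅓)*(-101)/(-164) = (-20863 + 1/2754)*(-16748) + (⅓)*(-1/164)*(-101) = -57456701/2754*(-16748) + 101/492 = 481142414174/1377 + 101/492 = 78907355970895/225828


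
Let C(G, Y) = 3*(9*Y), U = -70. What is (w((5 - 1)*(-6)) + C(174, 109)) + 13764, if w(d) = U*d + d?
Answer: 18363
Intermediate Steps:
C(G, Y) = 27*Y
w(d) = -69*d (w(d) = -70*d + d = -69*d)
(w((5 - 1)*(-6)) + C(174, 109)) + 13764 = (-69*(5 - 1)*(-6) + 27*109) + 13764 = (-276*(-6) + 2943) + 13764 = (-69*(-24) + 2943) + 13764 = (1656 + 2943) + 13764 = 4599 + 13764 = 18363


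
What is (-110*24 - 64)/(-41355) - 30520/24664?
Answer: -149432893/127497465 ≈ -1.1720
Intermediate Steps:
(-110*24 - 64)/(-41355) - 30520/24664 = (-2640 - 64)*(-1/41355) - 30520*1/24664 = -2704*(-1/41355) - 3815/3083 = 2704/41355 - 3815/3083 = -149432893/127497465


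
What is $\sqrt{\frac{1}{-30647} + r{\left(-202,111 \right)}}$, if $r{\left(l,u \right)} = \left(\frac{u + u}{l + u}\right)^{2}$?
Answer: $\frac{\sqrt{46289181818149}}{2788877} \approx 2.4396$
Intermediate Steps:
$r{\left(l,u \right)} = \frac{4 u^{2}}{\left(l + u\right)^{2}}$ ($r{\left(l,u \right)} = \left(\frac{2 u}{l + u}\right)^{2} = \frac{4 u^{2}}{\left(l + u\right)^{2}}$)
$\sqrt{\frac{1}{-30647} + r{\left(-202,111 \right)}} = \sqrt{\frac{1}{-30647} + \frac{4 \cdot 111^{2}}{\left(-202 + 111\right)^{2}}} = \sqrt{- \frac{1}{30647} + 4 \cdot 12321 \cdot \frac{1}{8281}} = \sqrt{- \frac{1}{30647} + \frac{49284}{8281}} = \sqrt{\frac{1510398467}{253787807}} = \frac{\sqrt{46289181818149}}{2788877}$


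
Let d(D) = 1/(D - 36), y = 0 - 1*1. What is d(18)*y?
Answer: 1/18 ≈ 0.055556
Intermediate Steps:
y = -1 (y = 0 - 1 = -1)
d(D) = 1/(-36 + D)
d(18)*y = -1/(-36 + 18) = -1/(-18) = -1/18*(-1) = 1/18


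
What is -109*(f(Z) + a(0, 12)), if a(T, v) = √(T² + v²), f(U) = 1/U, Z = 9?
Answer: -11881/9 ≈ -1320.1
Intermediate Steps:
-109*(f(Z) + a(0, 12)) = -109*(1/9 + √(0² + 12²)) = -109*(⅑ + √(0 + 144)) = -109*(⅑ + √144) = -109*(⅑ + 12) = -109*109/9 = -11881/9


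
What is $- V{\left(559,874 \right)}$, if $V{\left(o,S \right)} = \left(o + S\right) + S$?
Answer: $-2307$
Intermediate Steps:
$V{\left(o,S \right)} = o + 2 S$ ($V{\left(o,S \right)} = \left(S + o\right) + S = o + 2 S$)
$- V{\left(559,874 \right)} = - (559 + 2 \cdot 874) = - (559 + 1748) = \left(-1\right) 2307 = -2307$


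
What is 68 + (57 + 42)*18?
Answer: 1850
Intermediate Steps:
68 + (57 + 42)*18 = 68 + 99*18 = 68 + 1782 = 1850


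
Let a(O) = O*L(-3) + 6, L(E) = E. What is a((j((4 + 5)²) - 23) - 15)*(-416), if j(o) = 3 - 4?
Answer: -51168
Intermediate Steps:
j(o) = -1
a(O) = 6 - 3*O (a(O) = O*(-3) + 6 = -3*O + 6 = 6 - 3*O)
a((j((4 + 5)²) - 23) - 15)*(-416) = (6 - 3*((-1 - 23) - 15))*(-416) = (6 - 3*(-24 - 15))*(-416) = (6 - 3*(-39))*(-416) = (6 + 117)*(-416) = 123*(-416) = -51168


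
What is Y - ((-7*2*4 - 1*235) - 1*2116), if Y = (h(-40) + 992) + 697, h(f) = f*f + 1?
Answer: 5697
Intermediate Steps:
h(f) = 1 + f² (h(f) = f² + 1 = 1 + f²)
Y = 3290 (Y = ((1 + (-40)²) + 992) + 697 = ((1 + 1600) + 992) + 697 = (1601 + 992) + 697 = 2593 + 697 = 3290)
Y - ((-7*2*4 - 1*235) - 1*2116) = 3290 - ((-7*2*4 - 1*235) - 1*2116) = 3290 - ((-14*4 - 235) - 2116) = 3290 - ((-56 - 235) - 2116) = 3290 - (-291 - 2116) = 3290 - 1*(-2407) = 3290 + 2407 = 5697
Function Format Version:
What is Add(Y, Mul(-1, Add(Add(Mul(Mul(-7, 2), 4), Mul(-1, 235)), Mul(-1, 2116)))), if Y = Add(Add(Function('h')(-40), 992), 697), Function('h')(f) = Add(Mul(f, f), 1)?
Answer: 5697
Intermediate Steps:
Function('h')(f) = Add(1, Pow(f, 2)) (Function('h')(f) = Add(Pow(f, 2), 1) = Add(1, Pow(f, 2)))
Y = 3290 (Y = Add(Add(Add(1, Pow(-40, 2)), 992), 697) = Add(Add(Add(1, 1600), 992), 697) = Add(Add(1601, 992), 697) = Add(2593, 697) = 3290)
Add(Y, Mul(-1, Add(Add(Mul(Mul(-7, 2), 4), Mul(-1, 235)), Mul(-1, 2116)))) = Add(3290, Mul(-1, Add(Add(Mul(Mul(-7, 2), 4), Mul(-1, 235)), Mul(-1, 2116)))) = Add(3290, Mul(-1, Add(Add(Mul(-14, 4), -235), -2116))) = Add(3290, Mul(-1, Add(Add(-56, -235), -2116))) = Add(3290, Mul(-1, Add(-291, -2116))) = Add(3290, Mul(-1, -2407)) = Add(3290, 2407) = 5697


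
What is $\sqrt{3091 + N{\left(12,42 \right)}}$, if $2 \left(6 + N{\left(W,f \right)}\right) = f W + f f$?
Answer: $\sqrt{4219} \approx 64.954$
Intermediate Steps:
$N{\left(W,f \right)} = -6 + \frac{f^{2}}{2} + \frac{W f}{2}$ ($N{\left(W,f \right)} = -6 + \frac{f W + f f}{2} = -6 + \frac{W f + f^{2}}{2} = -6 + \frac{f^{2} + W f}{2} = -6 + \left(\frac{f^{2}}{2} + \frac{W f}{2}\right) = -6 + \frac{f^{2}}{2} + \frac{W f}{2}$)
$\sqrt{3091 + N{\left(12,42 \right)}} = \sqrt{3091 + \left(-6 + \frac{42^{2}}{2} + \frac{1}{2} \cdot 12 \cdot 42\right)} = \sqrt{3091 + \left(-6 + \frac{1}{2} \cdot 1764 + 252\right)} = \sqrt{3091 + \left(-6 + 882 + 252\right)} = \sqrt{3091 + 1128} = \sqrt{4219}$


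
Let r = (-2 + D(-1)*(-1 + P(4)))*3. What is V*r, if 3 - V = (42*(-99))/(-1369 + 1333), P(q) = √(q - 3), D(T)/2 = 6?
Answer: 675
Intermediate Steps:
D(T) = 12 (D(T) = 2*6 = 12)
P(q) = √(-3 + q)
V = -225/2 (V = 3 - 42*(-99)/(-1369 + 1333) = 3 - (-4158)/(-36) = 3 - (-4158)*(-1)/36 = 3 - 1*231/2 = 3 - 231/2 = -225/2 ≈ -112.50)
r = -6 (r = (-2 + 12*(-1 + √(-3 + 4)))*3 = (-2 + 12*(-1 + √1))*3 = (-2 + 12*(-1 + 1))*3 = (-2 + 12*0)*3 = (-2 + 0)*3 = -2*3 = -6)
V*r = -225/2*(-6) = 675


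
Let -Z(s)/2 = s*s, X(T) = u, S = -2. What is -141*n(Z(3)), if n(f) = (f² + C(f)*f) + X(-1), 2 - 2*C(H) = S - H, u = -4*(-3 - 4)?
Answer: -67398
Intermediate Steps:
u = 28 (u = -4*(-7) = 28)
X(T) = 28
C(H) = 2 + H/2 (C(H) = 1 - (-2 - H)/2 = 1 + (1 + H/2) = 2 + H/2)
Z(s) = -2*s² (Z(s) = -2*s*s = -2*s²)
n(f) = 28 + f² + f*(2 + f/2) (n(f) = (f² + (2 + f/2)*f) + 28 = (f² + f*(2 + f/2)) + 28 = 28 + f² + f*(2 + f/2))
-141*n(Z(3)) = -141*(28 + 2*(-2*3²) + 3*(-2*3²)²/2) = -141*(28 + 2*(-2*9) + 3*(-2*9)²/2) = -141*(28 + 2*(-18) + (3/2)*(-18)²) = -141*(28 - 36 + (3/2)*324) = -141*(28 - 36 + 486) = -141*478 = -67398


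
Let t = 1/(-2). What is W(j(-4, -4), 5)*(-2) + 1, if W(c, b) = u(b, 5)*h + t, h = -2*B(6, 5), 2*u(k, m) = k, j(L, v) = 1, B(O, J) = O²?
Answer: 362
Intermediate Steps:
u(k, m) = k/2
h = -72 (h = -2*6² = -2*36 = -72)
t = -½ ≈ -0.50000
W(c, b) = -½ - 36*b (W(c, b) = (b/2)*(-72) - ½ = -36*b - ½ = -½ - 36*b)
W(j(-4, -4), 5)*(-2) + 1 = (-½ - 36*5)*(-2) + 1 = (-½ - 180)*(-2) + 1 = -361/2*(-2) + 1 = 361 + 1 = 362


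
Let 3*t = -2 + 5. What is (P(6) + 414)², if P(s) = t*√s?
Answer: (414 + √6)² ≈ 1.7343e+5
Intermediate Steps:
t = 1 (t = (-2 + 5)/3 = (⅓)*3 = 1)
P(s) = √s (P(s) = 1*√s = √s)
(P(6) + 414)² = (√6 + 414)² = (414 + √6)²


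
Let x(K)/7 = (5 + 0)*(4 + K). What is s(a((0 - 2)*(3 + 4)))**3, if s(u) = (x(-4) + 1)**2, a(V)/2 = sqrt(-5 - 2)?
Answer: 1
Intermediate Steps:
a(V) = 2*I*sqrt(7) (a(V) = 2*sqrt(-5 - 2) = 2*sqrt(-7) = 2*(I*sqrt(7)) = 2*I*sqrt(7))
x(K) = 140 + 35*K (x(K) = 7*((5 + 0)*(4 + K)) = 7*(5*(4 + K)) = 7*(20 + 5*K) = 140 + 35*K)
s(u) = 1 (s(u) = ((140 + 35*(-4)) + 1)**2 = ((140 - 140) + 1)**2 = (0 + 1)**2 = 1**2 = 1)
s(a((0 - 2)*(3 + 4)))**3 = 1**3 = 1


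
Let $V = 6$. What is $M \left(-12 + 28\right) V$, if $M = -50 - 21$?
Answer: $-6816$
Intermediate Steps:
$M = -71$ ($M = -50 - 21 = -71$)
$M \left(-12 + 28\right) V = - 71 \left(-12 + 28\right) 6 = \left(-71\right) 16 \cdot 6 = \left(-1136\right) 6 = -6816$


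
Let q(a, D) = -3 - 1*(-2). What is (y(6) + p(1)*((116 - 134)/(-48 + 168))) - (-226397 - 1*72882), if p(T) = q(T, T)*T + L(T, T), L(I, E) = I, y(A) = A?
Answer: 299285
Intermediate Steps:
q(a, D) = -1 (q(a, D) = -3 + 2 = -1)
p(T) = 0 (p(T) = -T + T = 0)
(y(6) + p(1)*((116 - 134)/(-48 + 168))) - (-226397 - 1*72882) = (6 + 0*((116 - 134)/(-48 + 168))) - (-226397 - 1*72882) = (6 + 0*(-18/120)) - (-226397 - 72882) = (6 + 0*(-18*1/120)) - 1*(-299279) = (6 + 0*(-3/20)) + 299279 = (6 + 0) + 299279 = 6 + 299279 = 299285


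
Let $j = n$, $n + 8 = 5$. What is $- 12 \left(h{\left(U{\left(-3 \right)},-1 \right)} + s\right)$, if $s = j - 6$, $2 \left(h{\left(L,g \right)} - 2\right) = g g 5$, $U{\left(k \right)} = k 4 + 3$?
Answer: $54$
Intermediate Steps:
$n = -3$ ($n = -8 + 5 = -3$)
$U{\left(k \right)} = 3 + 4 k$ ($U{\left(k \right)} = 4 k + 3 = 3 + 4 k$)
$h{\left(L,g \right)} = 2 + \frac{5 g^{2}}{2}$ ($h{\left(L,g \right)} = 2 + \frac{g g 5}{2} = 2 + \frac{g^{2} \cdot 5}{2} = 2 + \frac{5 g^{2}}{2}$)
$j = -3$
$s = -9$ ($s = -3 - 6 = -9$)
$- 12 \left(h{\left(U{\left(-3 \right)},-1 \right)} + s\right) = - 12 \left(\left(2 + \frac{5 \left(-1\right)^{2}}{2}\right) - 9\right) = - 12 \left(\left(2 + \frac{5}{2} \cdot 1\right) - 9\right) = - 12 \left(\left(2 + \frac{5}{2}\right) - 9\right) = - 12 \left(\frac{9}{2} - 9\right) = \left(-12\right) \left(- \frac{9}{2}\right) = 54$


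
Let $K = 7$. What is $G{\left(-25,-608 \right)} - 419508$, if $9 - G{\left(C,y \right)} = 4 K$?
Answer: $-419527$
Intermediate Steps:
$G{\left(C,y \right)} = -19$ ($G{\left(C,y \right)} = 9 - 4 \cdot 7 = 9 - 28 = -19$)
$G{\left(-25,-608 \right)} - 419508 = -19 - 419508 = -419527$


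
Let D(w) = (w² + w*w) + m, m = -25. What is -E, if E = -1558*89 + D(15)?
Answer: 138237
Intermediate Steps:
D(w) = -25 + 2*w² (D(w) = (w² + w*w) - 25 = (w² + w²) - 25 = 2*w² - 25 = -25 + 2*w²)
E = -138237 (E = -1558*89 + (-25 + 2*15²) = -138662 + (-25 + 2*225) = -138662 + (-25 + 450) = -138662 + 425 = -138237)
-E = -1*(-138237) = 138237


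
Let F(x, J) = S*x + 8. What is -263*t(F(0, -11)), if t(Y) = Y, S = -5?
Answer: -2104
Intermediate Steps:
F(x, J) = 8 - 5*x (F(x, J) = -5*x + 8 = 8 - 5*x)
-263*t(F(0, -11)) = -263*(8 - 5*0) = -263*(8 + 0) = -263*8 = -2104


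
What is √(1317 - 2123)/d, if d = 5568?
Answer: I*√806/5568 ≈ 0.0050988*I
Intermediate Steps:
√(1317 - 2123)/d = √(1317 - 2123)/5568 = √(-806)*(1/5568) = (I*√806)*(1/5568) = I*√806/5568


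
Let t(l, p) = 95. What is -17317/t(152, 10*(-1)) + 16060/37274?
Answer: -321974079/1770515 ≈ -181.85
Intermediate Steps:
-17317/t(152, 10*(-1)) + 16060/37274 = -17317/95 + 16060/37274 = -17317*1/95 + 16060*(1/37274) = -17317/95 + 8030/18637 = -321974079/1770515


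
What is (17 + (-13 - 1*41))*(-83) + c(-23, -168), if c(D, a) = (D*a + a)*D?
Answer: -81937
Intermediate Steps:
c(D, a) = D*(a + D*a) (c(D, a) = (a + D*a)*D = D*(a + D*a))
(17 + (-13 - 1*41))*(-83) + c(-23, -168) = (17 + (-13 - 1*41))*(-83) - 23*(-168)*(1 - 23) = (17 + (-13 - 41))*(-83) - 23*(-168)*(-22) = (17 - 54)*(-83) - 85008 = -37*(-83) - 85008 = 3071 - 85008 = -81937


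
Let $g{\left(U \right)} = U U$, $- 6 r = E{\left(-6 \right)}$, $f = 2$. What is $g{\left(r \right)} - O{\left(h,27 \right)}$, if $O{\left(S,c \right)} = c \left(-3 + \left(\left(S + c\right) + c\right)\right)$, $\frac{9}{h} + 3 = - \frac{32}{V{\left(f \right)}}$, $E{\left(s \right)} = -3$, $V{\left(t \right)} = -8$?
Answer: $- \frac{6479}{4} \approx -1619.8$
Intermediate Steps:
$r = \frac{1}{2}$ ($r = \left(- \frac{1}{6}\right) \left(-3\right) = \frac{1}{2} \approx 0.5$)
$h = 9$ ($h = \frac{9}{-3 - \frac{32}{-8}} = \frac{9}{-3 - -4} = \frac{9}{-3 + 4} = \frac{9}{1} = 9 \cdot 1 = 9$)
$g{\left(U \right)} = U^{2}$
$O{\left(S,c \right)} = c \left(-3 + S + 2 c\right)$ ($O{\left(S,c \right)} = c \left(-3 + \left(S + 2 c\right)\right) = c \left(-3 + S + 2 c\right)$)
$g{\left(r \right)} - O{\left(h,27 \right)} = \left(\frac{1}{2}\right)^{2} - 27 \left(-3 + 9 + 2 \cdot 27\right) = \frac{1}{4} - 27 \left(-3 + 9 + 54\right) = \frac{1}{4} - 27 \cdot 60 = \frac{1}{4} - 1620 = - \frac{6479}{4}$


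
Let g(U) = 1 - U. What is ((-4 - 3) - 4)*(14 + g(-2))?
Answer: -187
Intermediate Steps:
((-4 - 3) - 4)*(14 + g(-2)) = ((-4 - 3) - 4)*(14 + (1 - 1*(-2))) = (-7 - 4)*(14 + (1 + 2)) = -11*(14 + 3) = -11*17 = -187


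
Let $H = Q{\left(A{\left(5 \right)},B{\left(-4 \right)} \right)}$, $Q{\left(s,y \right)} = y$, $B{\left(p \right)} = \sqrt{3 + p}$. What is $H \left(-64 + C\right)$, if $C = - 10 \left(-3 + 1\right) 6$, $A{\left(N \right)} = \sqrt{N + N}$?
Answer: $56 i \approx 56.0 i$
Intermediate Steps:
$A{\left(N \right)} = \sqrt{2} \sqrt{N}$ ($A{\left(N \right)} = \sqrt{2 N} = \sqrt{2} \sqrt{N}$)
$C = 120$ ($C = - 10 \left(\left(-2\right) 6\right) = \left(-10\right) \left(-12\right) = 120$)
$H = i$ ($H = \sqrt{3 - 4} = \sqrt{-1} = i \approx 1.0 i$)
$H \left(-64 + C\right) = i \left(-64 + 120\right) = i 56 = 56 i$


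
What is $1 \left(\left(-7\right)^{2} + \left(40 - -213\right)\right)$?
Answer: $302$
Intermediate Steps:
$1 \left(\left(-7\right)^{2} + \left(40 - -213\right)\right) = 1 \left(49 + \left(40 + 213\right)\right) = 1 \left(49 + 253\right) = 1 \cdot 302 = 302$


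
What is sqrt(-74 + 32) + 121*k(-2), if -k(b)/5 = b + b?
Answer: 2420 + I*sqrt(42) ≈ 2420.0 + 6.4807*I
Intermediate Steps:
k(b) = -10*b (k(b) = -5*(b + b) = -10*b)
sqrt(-74 + 32) + 121*k(-2) = sqrt(-74 + 32) + 121*(-10*(-2)) = sqrt(-42) + 121*20 = I*sqrt(42) + 2420 = 2420 + I*sqrt(42)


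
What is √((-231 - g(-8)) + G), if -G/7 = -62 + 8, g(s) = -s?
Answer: √139 ≈ 11.790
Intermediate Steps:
G = 378 (G = -7*(-62 + 8) = -7*(-54) = 378)
√((-231 - g(-8)) + G) = √((-231 - (-1)*(-8)) + 378) = √((-231 - 1*8) + 378) = √((-231 - 8) + 378) = √(-239 + 378) = √139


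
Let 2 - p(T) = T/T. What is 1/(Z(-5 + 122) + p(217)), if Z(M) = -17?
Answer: -1/16 ≈ -0.062500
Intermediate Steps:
p(T) = 1 (p(T) = 2 - T/T = 2 - 1*1 = 2 - 1 = 1)
1/(Z(-5 + 122) + p(217)) = 1/(-17 + 1) = 1/(-16) = -1/16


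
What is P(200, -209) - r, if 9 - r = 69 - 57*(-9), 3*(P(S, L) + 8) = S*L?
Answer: -40105/3 ≈ -13368.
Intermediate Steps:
P(S, L) = -8 + L*S/3 (P(S, L) = -8 + (S*L)/3 = -8 + (L*S)/3 = -8 + L*S/3)
r = -573 (r = 9 - (69 - 57*(-9)) = 9 - (69 + 513) = 9 - 1*582 = 9 - 582 = -573)
P(200, -209) - r = (-8 + (⅓)*(-209)*200) - 1*(-573) = (-8 - 41800/3) + 573 = -41824/3 + 573 = -40105/3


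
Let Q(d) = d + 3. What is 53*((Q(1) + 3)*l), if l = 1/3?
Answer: 371/3 ≈ 123.67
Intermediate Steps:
Q(d) = 3 + d
l = 1/3 ≈ 0.33333
53*((Q(1) + 3)*l) = 53*(((3 + 1) + 3)*(1/3)) = 53*((4 + 3)*(1/3)) = 53*(7*(1/3)) = 53*(7/3) = 371/3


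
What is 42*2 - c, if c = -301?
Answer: 385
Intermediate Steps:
42*2 - c = 42*2 - 1*(-301) = 84 + 301 = 385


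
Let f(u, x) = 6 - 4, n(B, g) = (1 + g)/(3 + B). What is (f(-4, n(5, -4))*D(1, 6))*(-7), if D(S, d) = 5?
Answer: -70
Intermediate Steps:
n(B, g) = (1 + g)/(3 + B)
f(u, x) = 2
(f(-4, n(5, -4))*D(1, 6))*(-7) = (2*5)*(-7) = 10*(-7) = -70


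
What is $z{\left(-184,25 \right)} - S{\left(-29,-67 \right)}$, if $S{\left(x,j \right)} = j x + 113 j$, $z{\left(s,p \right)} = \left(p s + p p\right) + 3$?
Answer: $1656$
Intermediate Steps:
$z{\left(s,p \right)} = 3 + p^{2} + p s$ ($z{\left(s,p \right)} = \left(p s + p^{2}\right) + 3 = \left(p^{2} + p s\right) + 3 = 3 + p^{2} + p s$)
$S{\left(x,j \right)} = 113 j + j x$
$z{\left(-184,25 \right)} - S{\left(-29,-67 \right)} = \left(3 + 25^{2} + 25 \left(-184\right)\right) - - 67 \left(113 - 29\right) = \left(3 + 625 - 4600\right) - \left(-67\right) 84 = -3972 - -5628 = -3972 + 5628 = 1656$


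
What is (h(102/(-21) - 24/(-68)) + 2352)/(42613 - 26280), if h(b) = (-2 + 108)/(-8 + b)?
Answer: 1743581/12151752 ≈ 0.14348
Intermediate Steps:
h(b) = 106/(-8 + b)
(h(102/(-21) - 24/(-68)) + 2352)/(42613 - 26280) = (106/(-8 + (102/(-21) - 24/(-68))) + 2352)/(42613 - 26280) = (106/(-8 + (102*(-1/21) - 24*(-1/68))) + 2352)/16333 = (106/(-8 + (-34/7 + 6/17)) + 2352)*(1/16333) = (106/(-8 - 536/119) + 2352)*(1/16333) = (106/(-1488/119) + 2352)*(1/16333) = (106*(-119/1488) + 2352)*(1/16333) = (-6307/744 + 2352)*(1/16333) = (1743581/744)*(1/16333) = 1743581/12151752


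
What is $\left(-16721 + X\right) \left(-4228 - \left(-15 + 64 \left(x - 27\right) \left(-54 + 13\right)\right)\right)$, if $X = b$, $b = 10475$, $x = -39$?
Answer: $1108021662$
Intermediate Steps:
$X = 10475$
$\left(-16721 + X\right) \left(-4228 - \left(-15 + 64 \left(x - 27\right) \left(-54 + 13\right)\right)\right) = \left(-16721 + 10475\right) \left(-4228 + \left(- 64 \left(-39 - 27\right) \left(-54 + 13\right) + 15\right)\right) = - 6246 \left(-4228 + \left(- 64 \left(\left(-66\right) \left(-41\right)\right) + 15\right)\right) = - 6246 \left(-4228 + \left(\left(-64\right) 2706 + 15\right)\right) = - 6246 \left(-4228 + \left(-173184 + 15\right)\right) = - 6246 \left(-4228 - 173169\right) = \left(-6246\right) \left(-177397\right) = 1108021662$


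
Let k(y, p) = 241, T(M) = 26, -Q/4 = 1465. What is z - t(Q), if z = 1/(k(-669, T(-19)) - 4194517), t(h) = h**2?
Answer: -144029760129601/4194276 ≈ -3.4340e+7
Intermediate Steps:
Q = -5860 (Q = -4*1465 = -5860)
z = -1/4194276 (z = 1/(241 - 4194517) = 1/(-4194276) = -1/4194276 ≈ -2.3842e-7)
z - t(Q) = -1/4194276 - 1*(-5860)**2 = -1/4194276 - 1*34339600 = -1/4194276 - 34339600 = -144029760129601/4194276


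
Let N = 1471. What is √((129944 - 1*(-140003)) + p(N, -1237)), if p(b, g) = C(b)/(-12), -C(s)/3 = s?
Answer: √1081259/2 ≈ 519.92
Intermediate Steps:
C(s) = -3*s
p(b, g) = b/4 (p(b, g) = -3*b/(-12) = -3*b*(-1/12) = b/4)
√((129944 - 1*(-140003)) + p(N, -1237)) = √((129944 - 1*(-140003)) + (¼)*1471) = √((129944 + 140003) + 1471/4) = √(269947 + 1471/4) = √(1081259/4) = √1081259/2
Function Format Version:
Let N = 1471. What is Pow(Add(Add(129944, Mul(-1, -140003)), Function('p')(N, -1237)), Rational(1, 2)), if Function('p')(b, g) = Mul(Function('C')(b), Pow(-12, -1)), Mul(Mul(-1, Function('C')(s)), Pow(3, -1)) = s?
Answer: Mul(Rational(1, 2), Pow(1081259, Rational(1, 2))) ≈ 519.92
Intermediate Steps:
Function('C')(s) = Mul(-3, s)
Function('p')(b, g) = Mul(Rational(1, 4), b) (Function('p')(b, g) = Mul(Mul(-3, b), Pow(-12, -1)) = Mul(Mul(-3, b), Rational(-1, 12)) = Mul(Rational(1, 4), b))
Pow(Add(Add(129944, Mul(-1, -140003)), Function('p')(N, -1237)), Rational(1, 2)) = Pow(Add(Add(129944, Mul(-1, -140003)), Mul(Rational(1, 4), 1471)), Rational(1, 2)) = Pow(Add(Add(129944, 140003), Rational(1471, 4)), Rational(1, 2)) = Pow(Add(269947, Rational(1471, 4)), Rational(1, 2)) = Pow(Rational(1081259, 4), Rational(1, 2)) = Mul(Rational(1, 2), Pow(1081259, Rational(1, 2)))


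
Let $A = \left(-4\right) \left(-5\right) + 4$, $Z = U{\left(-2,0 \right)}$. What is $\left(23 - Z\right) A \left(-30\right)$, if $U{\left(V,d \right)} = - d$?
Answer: $-16560$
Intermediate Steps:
$Z = 0$ ($Z = \left(-1\right) 0 = 0$)
$A = 24$ ($A = 20 + 4 = 24$)
$\left(23 - Z\right) A \left(-30\right) = \left(23 - 0\right) 24 \left(-30\right) = \left(23 + 0\right) 24 \left(-30\right) = 23 \cdot 24 \left(-30\right) = 552 \left(-30\right) = -16560$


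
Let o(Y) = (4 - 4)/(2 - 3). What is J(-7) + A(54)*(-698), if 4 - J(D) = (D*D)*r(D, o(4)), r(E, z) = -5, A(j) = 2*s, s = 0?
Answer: 249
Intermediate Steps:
o(Y) = 0 (o(Y) = 0/(-1) = 0*(-1) = 0)
A(j) = 0 (A(j) = 2*0 = 0)
J(D) = 4 + 5*D² (J(D) = 4 - D*D*(-5) = 4 - D²*(-5) = 4 - (-5)*D² = 4 + 5*D²)
J(-7) + A(54)*(-698) = (4 + 5*(-7)²) + 0*(-698) = (4 + 5*49) + 0 = (4 + 245) + 0 = 249 + 0 = 249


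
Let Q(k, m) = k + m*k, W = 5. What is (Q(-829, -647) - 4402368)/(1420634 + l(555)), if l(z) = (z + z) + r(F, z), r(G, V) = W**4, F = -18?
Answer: -3866834/1422369 ≈ -2.7186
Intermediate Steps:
r(G, V) = 625 (r(G, V) = 5**4 = 625)
l(z) = 625 + 2*z (l(z) = (z + z) + 625 = 2*z + 625 = 625 + 2*z)
Q(k, m) = k + k*m
(Q(-829, -647) - 4402368)/(1420634 + l(555)) = (-829*(1 - 647) - 4402368)/(1420634 + (625 + 2*555)) = (-829*(-646) - 4402368)/(1420634 + (625 + 1110)) = (535534 - 4402368)/(1420634 + 1735) = -3866834/1422369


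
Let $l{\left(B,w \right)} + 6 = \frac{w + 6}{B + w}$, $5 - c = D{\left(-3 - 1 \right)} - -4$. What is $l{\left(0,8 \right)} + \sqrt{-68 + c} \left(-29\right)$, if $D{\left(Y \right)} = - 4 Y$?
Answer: $- \frac{17}{4} - 29 i \sqrt{83} \approx -4.25 - 264.2 i$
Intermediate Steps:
$c = -15$ ($c = 5 - \left(- 4 \left(-3 - 1\right) - -4\right) = 5 - \left(- 4 \left(-3 - 1\right) + 4\right) = 5 - \left(\left(-4\right) \left(-4\right) + 4\right) = 5 - \left(16 + 4\right) = 5 - 20 = -15$)
$l{\left(B,w \right)} = -6 + \frac{6 + w}{B + w}$ ($l{\left(B,w \right)} = -6 + \frac{w + 6}{B + w} = -6 + \frac{6 + w}{B + w}$)
$l{\left(0,8 \right)} + \sqrt{-68 + c} \left(-29\right) = \frac{6 - 0 - 40}{0 + 8} + \sqrt{-68 - 15} \left(-29\right) = \frac{6 + 0 - 40}{8} + \sqrt{-83} \left(-29\right) = \frac{1}{8} \left(-34\right) + i \sqrt{83} \left(-29\right) = - \frac{17}{4} - 29 i \sqrt{83}$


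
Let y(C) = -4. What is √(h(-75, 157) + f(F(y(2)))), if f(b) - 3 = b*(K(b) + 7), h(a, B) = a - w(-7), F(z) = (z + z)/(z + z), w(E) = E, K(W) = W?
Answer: I*√57 ≈ 7.5498*I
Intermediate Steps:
F(z) = 1 (F(z) = (2*z)/((2*z)) = (2*z)*(1/(2*z)) = 1)
h(a, B) = 7 + a (h(a, B) = a - 1*(-7) = a + 7 = 7 + a)
f(b) = 3 + b*(7 + b) (f(b) = 3 + b*(b + 7) = 3 + b*(7 + b))
√(h(-75, 157) + f(F(y(2)))) = √((7 - 75) + (3 + 1² + 7*1)) = √(-68 + (3 + 1 + 7)) = √(-68 + 11) = √(-57) = I*√57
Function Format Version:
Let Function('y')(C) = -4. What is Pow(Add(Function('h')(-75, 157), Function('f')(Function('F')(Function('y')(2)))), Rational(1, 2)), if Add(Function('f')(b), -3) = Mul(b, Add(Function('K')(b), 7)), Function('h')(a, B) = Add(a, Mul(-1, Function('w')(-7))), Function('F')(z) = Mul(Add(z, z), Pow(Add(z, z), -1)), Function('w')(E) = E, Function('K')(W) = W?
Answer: Mul(I, Pow(57, Rational(1, 2))) ≈ Mul(7.5498, I)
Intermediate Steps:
Function('F')(z) = 1 (Function('F')(z) = Mul(Mul(2, z), Pow(Mul(2, z), -1)) = Mul(Mul(2, z), Mul(Rational(1, 2), Pow(z, -1))) = 1)
Function('h')(a, B) = Add(7, a) (Function('h')(a, B) = Add(a, Mul(-1, -7)) = Add(a, 7) = Add(7, a))
Function('f')(b) = Add(3, Mul(b, Add(7, b))) (Function('f')(b) = Add(3, Mul(b, Add(b, 7))) = Add(3, Mul(b, Add(7, b))))
Pow(Add(Function('h')(-75, 157), Function('f')(Function('F')(Function('y')(2)))), Rational(1, 2)) = Pow(Add(Add(7, -75), Add(3, Pow(1, 2), Mul(7, 1))), Rational(1, 2)) = Pow(Add(-68, Add(3, 1, 7)), Rational(1, 2)) = Pow(Add(-68, 11), Rational(1, 2)) = Pow(-57, Rational(1, 2)) = Mul(I, Pow(57, Rational(1, 2)))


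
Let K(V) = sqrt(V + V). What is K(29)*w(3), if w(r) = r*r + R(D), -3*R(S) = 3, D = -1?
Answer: 8*sqrt(58) ≈ 60.926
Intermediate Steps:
R(S) = -1 (R(S) = -1/3*3 = -1)
w(r) = -1 + r**2 (w(r) = r*r - 1 = r**2 - 1 = -1 + r**2)
K(V) = sqrt(2)*sqrt(V) (K(V) = sqrt(2*V) = sqrt(2)*sqrt(V))
K(29)*w(3) = (sqrt(2)*sqrt(29))*(-1 + 3**2) = sqrt(58)*(-1 + 9) = sqrt(58)*8 = 8*sqrt(58)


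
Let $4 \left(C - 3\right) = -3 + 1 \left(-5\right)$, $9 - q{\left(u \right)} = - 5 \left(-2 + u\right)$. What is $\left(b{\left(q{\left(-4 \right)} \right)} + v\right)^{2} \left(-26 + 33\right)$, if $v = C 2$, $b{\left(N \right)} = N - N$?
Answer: $28$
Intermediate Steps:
$q{\left(u \right)} = -1 + 5 u$ ($q{\left(u \right)} = 9 - - 5 \left(-2 + u\right) = 9 - \left(10 - 5 u\right) = 9 + \left(-10 + 5 u\right) = -1 + 5 u$)
$b{\left(N \right)} = 0$
$C = 1$ ($C = 3 + \frac{-3 + 1 \left(-5\right)}{4} = 3 + \frac{-3 - 5}{4} = 3 + \frac{1}{4} \left(-8\right) = 3 - 2 = 1$)
$v = 2$ ($v = 1 \cdot 2 = 2$)
$\left(b{\left(q{\left(-4 \right)} \right)} + v\right)^{2} \left(-26 + 33\right) = \left(0 + 2\right)^{2} \left(-26 + 33\right) = 2^{2} \cdot 7 = 4 \cdot 7 = 28$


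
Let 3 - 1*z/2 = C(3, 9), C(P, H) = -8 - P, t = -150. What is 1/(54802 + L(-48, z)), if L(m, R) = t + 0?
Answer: 1/54652 ≈ 1.8298e-5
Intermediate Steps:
z = 28 (z = 6 - 2*(-8 - 1*3) = 6 - 2*(-8 - 3) = 6 - 2*(-11) = 6 + 22 = 28)
L(m, R) = -150 (L(m, R) = -150 + 0 = -150)
1/(54802 + L(-48, z)) = 1/(54802 - 150) = 1/54652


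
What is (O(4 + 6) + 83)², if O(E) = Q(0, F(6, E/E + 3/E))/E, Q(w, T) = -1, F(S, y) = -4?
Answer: 687241/100 ≈ 6872.4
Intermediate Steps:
O(E) = -1/E
(O(4 + 6) + 83)² = (-1/(4 + 6) + 83)² = (-1/10 + 83)² = (-1*⅒ + 83)² = (-⅒ + 83)² = (829/10)² = 687241/100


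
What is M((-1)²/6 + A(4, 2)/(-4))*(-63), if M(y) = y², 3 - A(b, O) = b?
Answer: -175/16 ≈ -10.938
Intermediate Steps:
A(b, O) = 3 - b
M((-1)²/6 + A(4, 2)/(-4))*(-63) = ((-1)²/6 + (3 - 1*4)/(-4))²*(-63) = (1*(⅙) + (3 - 4)*(-¼))²*(-63) = (⅙ - 1*(-¼))²*(-63) = (⅙ + ¼)²*(-63) = (5/12)²*(-63) = (25/144)*(-63) = -175/16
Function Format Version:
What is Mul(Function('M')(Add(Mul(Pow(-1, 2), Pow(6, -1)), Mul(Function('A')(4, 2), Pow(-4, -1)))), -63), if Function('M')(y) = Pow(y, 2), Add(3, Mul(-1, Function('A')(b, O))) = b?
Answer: Rational(-175, 16) ≈ -10.938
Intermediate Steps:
Function('A')(b, O) = Add(3, Mul(-1, b))
Mul(Function('M')(Add(Mul(Pow(-1, 2), Pow(6, -1)), Mul(Function('A')(4, 2), Pow(-4, -1)))), -63) = Mul(Pow(Add(Mul(Pow(-1, 2), Pow(6, -1)), Mul(Add(3, Mul(-1, 4)), Pow(-4, -1))), 2), -63) = Mul(Pow(Add(Mul(1, Rational(1, 6)), Mul(Add(3, -4), Rational(-1, 4))), 2), -63) = Mul(Pow(Add(Rational(1, 6), Mul(-1, Rational(-1, 4))), 2), -63) = Mul(Pow(Add(Rational(1, 6), Rational(1, 4)), 2), -63) = Mul(Pow(Rational(5, 12), 2), -63) = Mul(Rational(25, 144), -63) = Rational(-175, 16)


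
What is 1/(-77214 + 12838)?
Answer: -1/64376 ≈ -1.5534e-5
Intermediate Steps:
1/(-77214 + 12838) = 1/(-64376) = -1/64376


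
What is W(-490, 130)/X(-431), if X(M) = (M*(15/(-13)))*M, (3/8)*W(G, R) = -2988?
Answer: 34528/928805 ≈ 0.037175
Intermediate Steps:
W(G, R) = -7968 (W(G, R) = (8/3)*(-2988) = -7968)
X(M) = -15*M²/13 (X(M) = (M*(15*(-1/13)))*M = (M*(-15/13))*M = (-15*M/13)*M = -15*M²/13)
W(-490, 130)/X(-431) = -7968/((-15/13*(-431)²)) = -7968/((-15/13*185761)) = -7968/(-2786415/13) = -7968*(-13/2786415) = 34528/928805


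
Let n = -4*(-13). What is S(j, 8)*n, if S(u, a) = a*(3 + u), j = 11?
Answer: 5824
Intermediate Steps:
n = 52
S(j, 8)*n = (8*(3 + 11))*52 = (8*14)*52 = 112*52 = 5824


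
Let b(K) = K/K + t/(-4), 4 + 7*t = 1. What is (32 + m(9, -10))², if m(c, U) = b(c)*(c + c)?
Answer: 528529/196 ≈ 2696.6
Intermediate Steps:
t = -3/7 (t = -4/7 + (⅐)*1 = -4/7 + ⅐ = -3/7 ≈ -0.42857)
b(K) = 31/28 (b(K) = K/K - 3/7/(-4) = 1 - 3/7*(-¼) = 1 + 3/28 = 31/28)
m(c, U) = 31*c/14 (m(c, U) = 31*(c + c)/28 = 31*(2*c)/28 = 31*c/14)
(32 + m(9, -10))² = (32 + (31/14)*9)² = (32 + 279/14)² = (727/14)² = 528529/196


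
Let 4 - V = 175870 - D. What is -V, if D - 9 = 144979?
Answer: 30878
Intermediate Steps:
D = 144988 (D = 9 + 144979 = 144988)
V = -30878 (V = 4 - (175870 - 1*144988) = 4 - (175870 - 144988) = 4 - 1*30882 = 4 - 30882 = -30878)
-V = -1*(-30878) = 30878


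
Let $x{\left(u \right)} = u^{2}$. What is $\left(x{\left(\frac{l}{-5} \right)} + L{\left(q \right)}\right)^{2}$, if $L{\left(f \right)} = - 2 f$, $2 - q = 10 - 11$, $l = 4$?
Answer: $\frac{17956}{625} \approx 28.73$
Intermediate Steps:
$q = 3$ ($q = 2 - \left(10 - 11\right) = 2 - -1 = 2 + 1 = 3$)
$\left(x{\left(\frac{l}{-5} \right)} + L{\left(q \right)}\right)^{2} = \left(\left(\frac{4}{-5}\right)^{2} - 6\right)^{2} = \left(\left(4 \left(- \frac{1}{5}\right)\right)^{2} - 6\right)^{2} = \left(\left(- \frac{4}{5}\right)^{2} - 6\right)^{2} = \left(\frac{16}{25} - 6\right)^{2} = \left(- \frac{134}{25}\right)^{2} = \frac{17956}{625}$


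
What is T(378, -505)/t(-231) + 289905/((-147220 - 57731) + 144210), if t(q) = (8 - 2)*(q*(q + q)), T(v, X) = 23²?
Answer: -20622590719/4321600668 ≈ -4.7720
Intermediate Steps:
T(v, X) = 529
t(q) = 12*q² (t(q) = 6*(q*(2*q)) = 6*(2*q²) = 12*q²)
T(378, -505)/t(-231) + 289905/((-147220 - 57731) + 144210) = 529/((12*(-231)²)) + 289905/((-147220 - 57731) + 144210) = 529/((12*53361)) + 289905/(-204951 + 144210) = 529/640332 + 289905/(-60741) = 529*(1/640332) + 289905*(-1/60741) = 529/640332 - 96635/20247 = -20622590719/4321600668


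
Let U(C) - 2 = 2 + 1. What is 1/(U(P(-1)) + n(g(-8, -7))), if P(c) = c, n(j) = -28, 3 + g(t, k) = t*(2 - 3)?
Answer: -1/23 ≈ -0.043478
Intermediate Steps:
g(t, k) = -3 - t (g(t, k) = -3 + t*(2 - 3) = -3 + t*(-1) = -3 - t)
U(C) = 5 (U(C) = 2 + (2 + 1) = 2 + 3 = 5)
1/(U(P(-1)) + n(g(-8, -7))) = 1/(5 - 28) = 1/(-23) = -1/23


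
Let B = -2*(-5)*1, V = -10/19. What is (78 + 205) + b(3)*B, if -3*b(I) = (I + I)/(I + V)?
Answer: 12921/47 ≈ 274.92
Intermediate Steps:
V = -10/19 (V = -10*1/19 = -10/19 ≈ -0.52632)
b(I) = -2*I/(3*(-10/19 + I)) (b(I) = -(I + I)/(3*(I - 10/19)) = -2*I/(3*(-10/19 + I)))
B = 10 (B = 10*1 = 10)
(78 + 205) + b(3)*B = (78 + 205) - 38*3/(-30 + 57*3)*10 = 283 - 38*3/(-30 + 171)*10 = 283 - 38*3/141*10 = 283 - 38*3*1/141*10 = 283 - 38/47*10 = 283 - 380/47 = 12921/47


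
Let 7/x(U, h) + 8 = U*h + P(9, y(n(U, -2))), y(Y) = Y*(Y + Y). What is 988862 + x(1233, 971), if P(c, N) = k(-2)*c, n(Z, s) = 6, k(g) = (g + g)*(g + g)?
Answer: 1184042592705/1197379 ≈ 9.8886e+5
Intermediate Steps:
k(g) = 4*g² (k(g) = (2*g)*(2*g) = 4*g²)
y(Y) = 2*Y² (y(Y) = Y*(2*Y) = 2*Y²)
P(c, N) = 16*c (P(c, N) = (4*(-2)²)*c = (4*4)*c = 16*c)
x(U, h) = 7/(136 + U*h) (x(U, h) = 7/(-8 + (U*h + 16*9)) = 7/(-8 + (U*h + 144)) = 7/(-8 + (144 + U*h)) = 7/(136 + U*h))
988862 + x(1233, 971) = 988862 + 7/(136 + 1233*971) = 988862 + 7/(136 + 1197243) = 988862 + 7/1197379 = 1184042592705/1197379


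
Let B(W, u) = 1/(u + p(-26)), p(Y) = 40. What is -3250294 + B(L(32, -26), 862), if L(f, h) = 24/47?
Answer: -2931765187/902 ≈ -3.2503e+6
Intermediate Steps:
L(f, h) = 24/47 (L(f, h) = 24*(1/47) = 24/47)
B(W, u) = 1/(40 + u) (B(W, u) = 1/(u + 40) = 1/(40 + u))
-3250294 + B(L(32, -26), 862) = -3250294 + 1/(40 + 862) = -3250294 + 1/902 = -2931765187/902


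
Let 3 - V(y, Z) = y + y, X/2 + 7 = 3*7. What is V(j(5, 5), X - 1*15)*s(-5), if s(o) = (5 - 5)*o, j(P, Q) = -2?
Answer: 0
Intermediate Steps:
X = 28 (X = -14 + 2*(3*7) = -14 + 2*21 = -14 + 42 = 28)
V(y, Z) = 3 - 2*y (V(y, Z) = 3 - (y + y) = 3 - 2*y)
s(o) = 0 (s(o) = 0*o = 0)
V(j(5, 5), X - 1*15)*s(-5) = (3 - 2*(-2))*0 = (3 + 4)*0 = 7*0 = 0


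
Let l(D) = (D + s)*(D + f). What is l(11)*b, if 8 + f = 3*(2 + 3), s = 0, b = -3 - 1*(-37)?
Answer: 6732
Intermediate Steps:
b = 34 (b = -3 + 37 = 34)
f = 7 (f = -8 + 3*(2 + 3) = -8 + 3*5 = -8 + 15 = 7)
l(D) = D*(7 + D) (l(D) = (D + 0)*(D + 7) = D*(7 + D))
l(11)*b = (11*(7 + 11))*34 = (11*18)*34 = 198*34 = 6732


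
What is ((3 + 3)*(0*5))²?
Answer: 0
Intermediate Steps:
((3 + 3)*(0*5))² = (6*0)² = 0² = 0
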